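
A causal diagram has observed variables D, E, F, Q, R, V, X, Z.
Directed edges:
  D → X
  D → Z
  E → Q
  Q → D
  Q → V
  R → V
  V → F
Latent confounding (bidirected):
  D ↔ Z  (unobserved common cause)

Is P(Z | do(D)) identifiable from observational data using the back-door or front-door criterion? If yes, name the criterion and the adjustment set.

desc(D)\{D}={X,Z}; candidates ⊆ {E,F,Q,R,V}.
D↔Z: latent back-door arc(s) into D.
size 0: {}; under {} D still reaches {E,F,Q,V,Z} ∋ Z.
size 1: {E}, {F}, {Q} …(+2); under {E} D still reaches {F,Q,V,Z} ∋ Z.
size 2: {E,F}, {E,Q}, {E,R} …(+7); under {E,F} D still reaches {Q,R,V,Z} ∋ Z.
D↔Z cannot be blocked by any observed set — no back-door set.
No mediator lies on a directed D→…→Z path.
Neither criterion identifies P(Z|do(D)) in this graph.

P(Z|do(D)): not identifiable (no BD/FD set).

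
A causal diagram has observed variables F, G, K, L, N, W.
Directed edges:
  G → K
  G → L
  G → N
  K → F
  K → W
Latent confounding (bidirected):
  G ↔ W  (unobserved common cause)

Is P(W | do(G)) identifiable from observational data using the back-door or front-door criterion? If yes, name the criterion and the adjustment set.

desc(G)\{G}={F,K,L,N,W}; candidates ⊆ {—}.
G↔W: latent back-door arc(s) into G.
size 0: {}; under {} G still reaches {W} ∋ W.
G↔W cannot be blocked by any observed set — no back-door set.
{K}: (i) intercepts every directed G→W path; (ii) no back-door G→{K}; (iii) {G} blocks every back-door {K}→W. Front-door holds.
P(W|do(G)) = Σ_{K} P(K|G) Σ_{G'} P(W|K,G')P(G').

P(W|do(G)): frontdoor, adjust for {K}.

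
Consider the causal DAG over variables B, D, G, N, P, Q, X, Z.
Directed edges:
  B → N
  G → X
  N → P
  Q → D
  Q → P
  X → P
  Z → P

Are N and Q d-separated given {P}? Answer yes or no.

Bayes-Ball from N | {P} reaches {B,D,G,Q,X,Z}.
Q ∈ reach(N|{P}) ⇒ N ⊥̸ Q | {P}.

No — N and Q are d-connected given {P}.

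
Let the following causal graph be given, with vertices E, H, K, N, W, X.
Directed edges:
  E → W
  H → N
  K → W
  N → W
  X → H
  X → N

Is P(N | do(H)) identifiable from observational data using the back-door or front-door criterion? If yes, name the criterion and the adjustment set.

desc(H)\{H}={N,W}; candidates ⊆ {E,K,X}.
size 0: {}; under {} H still reaches {N,W,X} ∋ N.
{X}: H⊥N given {X} in G with H→· removed — back-door holds.
P(N|do(H)) = Σ_{X} P(N|H,X)·P(X).

P(N|do(H)): backdoor, adjust for {X}.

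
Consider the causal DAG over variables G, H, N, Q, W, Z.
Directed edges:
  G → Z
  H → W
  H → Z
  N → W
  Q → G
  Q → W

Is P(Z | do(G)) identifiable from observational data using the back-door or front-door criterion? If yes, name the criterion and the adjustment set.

desc(G)\{G}={Z}; candidates ⊆ {H,N,Q,W}.
∅: G⊥Z given ∅ in G with G→· removed — back-door holds.
P(Z|do(G)) = P(Z|G) — no adjustment needed.

P(Z|do(G)): backdoor, adjust for ∅.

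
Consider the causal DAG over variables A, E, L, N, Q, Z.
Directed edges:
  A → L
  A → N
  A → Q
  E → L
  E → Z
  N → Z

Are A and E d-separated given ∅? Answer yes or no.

Bayes-Ball from A | ∅ reaches {L,N,Q,Z}.
E ∉ reach(A|∅) ⇒ A ⊥ E | ∅.

Yes — A ⊥ E | ∅.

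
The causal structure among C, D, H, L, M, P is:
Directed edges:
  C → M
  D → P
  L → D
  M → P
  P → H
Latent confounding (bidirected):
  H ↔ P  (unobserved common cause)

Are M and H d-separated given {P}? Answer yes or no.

No — M and H are d-connected given {P}.

Bayes-Ball from M | {P} reaches {C,D,H,L}.
H ∈ reach(M|{P}) ⇒ M ⊥̸ H | {P}.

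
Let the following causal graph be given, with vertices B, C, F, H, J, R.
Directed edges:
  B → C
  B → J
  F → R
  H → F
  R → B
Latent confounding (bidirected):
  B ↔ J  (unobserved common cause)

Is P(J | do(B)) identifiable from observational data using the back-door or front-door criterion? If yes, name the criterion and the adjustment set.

desc(B)\{B}={C,J}; candidates ⊆ {F,H,R}.
B↔J: latent back-door arc(s) into B.
size 0: {}; under {} B still reaches {F,H,J,R} ∋ J.
size 1: {F}, {H}, {R}; under {F} B still reaches {J,R} ∋ J.
size 2: {F,H}, {F,R}, {H,R}; under {F,H} B still reaches {J,R} ∋ J.
B↔J cannot be blocked by any observed set — no back-door set.
No mediator lies on a directed B→…→J path.
Neither criterion identifies P(J|do(B)) in this graph.

P(J|do(B)): not identifiable (no BD/FD set).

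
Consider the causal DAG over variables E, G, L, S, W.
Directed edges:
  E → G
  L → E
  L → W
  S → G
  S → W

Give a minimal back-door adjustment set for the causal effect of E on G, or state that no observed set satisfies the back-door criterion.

desc(E)\{E}={G}; candidates ⊆ {L,S,W}.
∅: E⊥G given ∅ in G with E→· removed — back-door holds.

E→G: minimal back-door set ∅.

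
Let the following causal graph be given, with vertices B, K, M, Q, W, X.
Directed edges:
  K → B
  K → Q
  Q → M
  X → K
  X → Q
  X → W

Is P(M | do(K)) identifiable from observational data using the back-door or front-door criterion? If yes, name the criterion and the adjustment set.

P(M|do(K)): backdoor, adjust for {X}.

desc(K)\{K}={B,M,Q}; candidates ⊆ {W,X}.
size 0: {}; under {} K still reaches {M,Q,W,X} ∋ M.
{X}: K⊥M given {X} in G with K→· removed — back-door holds.
P(M|do(K)) = Σ_{X} P(M|K,X)·P(X).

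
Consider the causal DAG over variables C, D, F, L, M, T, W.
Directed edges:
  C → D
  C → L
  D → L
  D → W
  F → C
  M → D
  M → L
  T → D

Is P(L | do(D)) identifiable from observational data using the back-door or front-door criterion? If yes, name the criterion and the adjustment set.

P(L|do(D)): backdoor, adjust for {C, M}.

desc(D)\{D}={L,W}; candidates ⊆ {C,F,M,T}.
size 0: {}; under {} D still reaches {C,F,L,M,T} ∋ L.
size 1: {C}, {F}, {M} …(+1); under {C} D still reaches {L,M,T} ∋ L.
{C,M}: D⊥L given {C,M} in G with D→· removed — back-door holds.
P(L|do(D)) = Σ_{C,M} P(L|D,C,M)·P(C,M).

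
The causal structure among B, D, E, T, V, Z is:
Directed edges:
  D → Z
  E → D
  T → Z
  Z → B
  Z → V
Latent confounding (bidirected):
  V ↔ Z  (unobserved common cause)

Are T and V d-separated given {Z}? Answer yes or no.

No — T and V are d-connected given {Z}.

Bayes-Ball from T | {Z} reaches {D,E,V}.
V ∈ reach(T|{Z}) ⇒ T ⊥̸ V | {Z}.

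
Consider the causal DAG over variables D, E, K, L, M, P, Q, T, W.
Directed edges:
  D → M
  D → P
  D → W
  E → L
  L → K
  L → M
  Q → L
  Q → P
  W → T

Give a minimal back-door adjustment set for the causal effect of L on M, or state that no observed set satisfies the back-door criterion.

desc(L)\{L}={K,M}; candidates ⊆ {D,E,P,Q,T,W}.
∅: L⊥M given ∅ in G with L→· removed — back-door holds.

L→M: minimal back-door set ∅.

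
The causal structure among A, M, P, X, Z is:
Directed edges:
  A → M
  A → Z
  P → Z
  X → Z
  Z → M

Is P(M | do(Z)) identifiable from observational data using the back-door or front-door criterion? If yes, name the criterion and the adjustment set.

desc(Z)\{Z}={M}; candidates ⊆ {A,P,X}.
size 0: {}; under {} Z still reaches {A,M,P,X} ∋ M.
{A}: Z⊥M given {A} in G with Z→· removed — back-door holds.
P(M|do(Z)) = Σ_{A} P(M|Z,A)·P(A).

P(M|do(Z)): backdoor, adjust for {A}.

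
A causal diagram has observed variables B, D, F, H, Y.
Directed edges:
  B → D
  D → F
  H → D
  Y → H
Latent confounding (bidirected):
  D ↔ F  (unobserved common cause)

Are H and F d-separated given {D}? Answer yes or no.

No — H and F are d-connected given {D}.

Bayes-Ball from H | {D} reaches {B,F,Y}.
F ∈ reach(H|{D}) ⇒ H ⊥̸ F | {D}.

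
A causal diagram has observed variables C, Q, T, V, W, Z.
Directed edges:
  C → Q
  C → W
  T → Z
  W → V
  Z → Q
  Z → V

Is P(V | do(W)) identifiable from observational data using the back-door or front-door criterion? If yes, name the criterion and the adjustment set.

P(V|do(W)): backdoor, adjust for ∅.

desc(W)\{W}={V}; candidates ⊆ {C,Q,T,Z}.
∅: W⊥V given ∅ in G with W→· removed — back-door holds.
P(V|do(W)) = P(V|W) — no adjustment needed.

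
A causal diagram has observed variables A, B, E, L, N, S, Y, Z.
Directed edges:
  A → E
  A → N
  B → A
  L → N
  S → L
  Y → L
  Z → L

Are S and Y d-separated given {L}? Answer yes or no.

Bayes-Ball from S | {L} reaches {Y,Z}.
Y ∈ reach(S|{L}) ⇒ S ⊥̸ Y | {L}.

No — S and Y are d-connected given {L}.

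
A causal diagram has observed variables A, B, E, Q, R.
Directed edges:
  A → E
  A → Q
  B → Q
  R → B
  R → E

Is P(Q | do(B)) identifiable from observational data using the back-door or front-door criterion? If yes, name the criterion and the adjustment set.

P(Q|do(B)): backdoor, adjust for ∅.

desc(B)\{B}={Q}; candidates ⊆ {A,E,R}.
∅: B⊥Q given ∅ in G with B→· removed — back-door holds.
P(Q|do(B)) = P(Q|B) — no adjustment needed.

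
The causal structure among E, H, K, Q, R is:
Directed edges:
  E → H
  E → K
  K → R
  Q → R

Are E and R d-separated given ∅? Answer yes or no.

Bayes-Ball from E | ∅ reaches {H,K,R}.
R ∈ reach(E|∅) ⇒ E ⊥̸ R | ∅.

No — E and R are d-connected given ∅.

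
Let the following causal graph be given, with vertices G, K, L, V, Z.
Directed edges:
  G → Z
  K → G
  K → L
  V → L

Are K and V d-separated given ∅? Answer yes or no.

Bayes-Ball from K | ∅ reaches {G,L,Z}.
V ∉ reach(K|∅) ⇒ K ⊥ V | ∅.

Yes — K ⊥ V | ∅.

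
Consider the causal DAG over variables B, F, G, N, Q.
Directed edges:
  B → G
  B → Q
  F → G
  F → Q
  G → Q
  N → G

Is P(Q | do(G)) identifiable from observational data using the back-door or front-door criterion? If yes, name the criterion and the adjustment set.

desc(G)\{G}={Q}; candidates ⊆ {B,F,N}.
size 0: {}; under {} G still reaches {B,F,N,Q} ∋ Q.
size 1: {B}, {F}, {N}; under {B} G still reaches {F,N,Q} ∋ Q.
{B,F}: G⊥Q given {B,F} in G with G→· removed — back-door holds.
P(Q|do(G)) = Σ_{B,F} P(Q|G,B,F)·P(B,F).

P(Q|do(G)): backdoor, adjust for {B, F}.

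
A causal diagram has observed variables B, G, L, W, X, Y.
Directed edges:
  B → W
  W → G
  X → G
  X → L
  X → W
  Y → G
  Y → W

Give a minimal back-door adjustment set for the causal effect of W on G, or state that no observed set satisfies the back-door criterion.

desc(W)\{W}={G}; candidates ⊆ {B,L,X,Y}.
size 0: {}; under {} W still reaches {B,G,L,X,Y} ∋ G.
size 1: {B}, {L}, {X} …(+1); under {B} W still reaches {G,L,X,Y} ∋ G.
{X,Y}: W⊥G given {X,Y} in G with W→· removed — back-door holds.

W→G: minimal back-door set {X, Y}.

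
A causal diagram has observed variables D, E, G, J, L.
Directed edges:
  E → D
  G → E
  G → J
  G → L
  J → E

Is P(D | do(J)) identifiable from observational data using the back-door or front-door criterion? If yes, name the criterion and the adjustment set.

P(D|do(J)): backdoor, adjust for {G}.

desc(J)\{J}={D,E}; candidates ⊆ {G,L}.
size 0: {}; under {} J still reaches {D,E,G,L} ∋ D.
{G}: J⊥D given {G} in G with J→· removed — back-door holds.
P(D|do(J)) = Σ_{G} P(D|J,G)·P(G).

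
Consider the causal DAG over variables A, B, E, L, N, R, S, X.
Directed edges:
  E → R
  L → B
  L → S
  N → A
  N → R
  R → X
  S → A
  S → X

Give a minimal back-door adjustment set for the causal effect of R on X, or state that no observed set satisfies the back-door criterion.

R→X: minimal back-door set ∅.

desc(R)\{R}={X}; candidates ⊆ {A,B,E,L,N,S}.
∅: R⊥X given ∅ in G with R→· removed — back-door holds.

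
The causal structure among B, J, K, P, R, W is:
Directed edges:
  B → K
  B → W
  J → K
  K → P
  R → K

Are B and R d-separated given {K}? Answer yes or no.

Bayes-Ball from B | {K} reaches {J,R,W}.
R ∈ reach(B|{K}) ⇒ B ⊥̸ R | {K}.

No — B and R are d-connected given {K}.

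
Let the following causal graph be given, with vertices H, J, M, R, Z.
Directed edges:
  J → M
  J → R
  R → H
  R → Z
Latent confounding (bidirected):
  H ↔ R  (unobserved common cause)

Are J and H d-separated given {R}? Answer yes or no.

No — J and H are d-connected given {R}.

Bayes-Ball from J | {R} reaches {H,M}.
H ∈ reach(J|{R}) ⇒ J ⊥̸ H | {R}.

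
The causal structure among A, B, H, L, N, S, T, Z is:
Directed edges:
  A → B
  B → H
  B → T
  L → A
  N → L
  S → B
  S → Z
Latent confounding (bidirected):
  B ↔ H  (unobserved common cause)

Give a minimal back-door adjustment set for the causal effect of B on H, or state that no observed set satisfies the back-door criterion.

B→H: no observed back-door set.

desc(B)\{B}={H,T}; candidates ⊆ {A,L,N,S,Z}.
B↔H: latent back-door arc(s) into B.
size 0: {}; under {} B still reaches {A,H,L,N,S,Z} ∋ H.
size 1: {A}, {L}, {N} …(+2); under {A} B still reaches {H,S,Z} ∋ H.
size 2: {A,L}, {A,N}, {A,S} …(+7); under {A,L} B still reaches {H,S,Z} ∋ H.
B↔H cannot be blocked by any observed set — no back-door set.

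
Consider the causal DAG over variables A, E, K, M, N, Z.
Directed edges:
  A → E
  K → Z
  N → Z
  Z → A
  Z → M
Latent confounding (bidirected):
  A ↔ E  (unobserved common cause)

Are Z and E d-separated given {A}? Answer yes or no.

Bayes-Ball from Z | {A} reaches {E,K,M,N}.
E ∈ reach(Z|{A}) ⇒ Z ⊥̸ E | {A}.

No — Z and E are d-connected given {A}.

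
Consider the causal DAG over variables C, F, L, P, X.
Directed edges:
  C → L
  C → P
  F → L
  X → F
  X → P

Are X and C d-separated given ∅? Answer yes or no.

Yes — X ⊥ C | ∅.

Bayes-Ball from X | ∅ reaches {F,L,P}.
C ∉ reach(X|∅) ⇒ X ⊥ C | ∅.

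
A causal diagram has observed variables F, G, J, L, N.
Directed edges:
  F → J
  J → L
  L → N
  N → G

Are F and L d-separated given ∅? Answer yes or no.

Bayes-Ball from F | ∅ reaches {G,J,L,N}.
L ∈ reach(F|∅) ⇒ F ⊥̸ L | ∅.

No — F and L are d-connected given ∅.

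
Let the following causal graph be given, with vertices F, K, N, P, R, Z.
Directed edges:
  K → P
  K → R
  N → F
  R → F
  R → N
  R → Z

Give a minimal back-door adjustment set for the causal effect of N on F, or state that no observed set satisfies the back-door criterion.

desc(N)\{N}={F}; candidates ⊆ {K,P,R,Z}.
size 0: {}; under {} N still reaches {F,K,P,R,Z} ∋ F.
{R}: N⊥F given {R} in G with N→· removed — back-door holds.

N→F: minimal back-door set {R}.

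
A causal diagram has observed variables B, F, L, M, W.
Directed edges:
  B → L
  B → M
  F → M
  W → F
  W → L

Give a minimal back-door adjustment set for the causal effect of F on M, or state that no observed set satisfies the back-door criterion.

desc(F)\{F}={M}; candidates ⊆ {B,L,W}.
∅: F⊥M given ∅ in G with F→· removed — back-door holds.

F→M: minimal back-door set ∅.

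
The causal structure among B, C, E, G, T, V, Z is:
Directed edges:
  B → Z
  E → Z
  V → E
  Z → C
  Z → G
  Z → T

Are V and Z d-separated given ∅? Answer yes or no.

Bayes-Ball from V | ∅ reaches {C,E,G,T,Z}.
Z ∈ reach(V|∅) ⇒ V ⊥̸ Z | ∅.

No — V and Z are d-connected given ∅.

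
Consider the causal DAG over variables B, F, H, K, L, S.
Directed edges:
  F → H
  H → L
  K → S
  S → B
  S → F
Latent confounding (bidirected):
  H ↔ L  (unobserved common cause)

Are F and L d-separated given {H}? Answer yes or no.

Bayes-Ball from F | {H} reaches {B,K,L,S}.
L ∈ reach(F|{H}) ⇒ F ⊥̸ L | {H}.

No — F and L are d-connected given {H}.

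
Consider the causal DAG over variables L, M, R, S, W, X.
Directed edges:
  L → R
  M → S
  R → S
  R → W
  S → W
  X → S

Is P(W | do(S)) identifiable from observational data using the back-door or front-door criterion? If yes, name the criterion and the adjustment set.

desc(S)\{S}={W}; candidates ⊆ {L,M,R,X}.
size 0: {}; under {} S still reaches {L,M,R,W,X} ∋ W.
{R}: S⊥W given {R} in G with S→· removed — back-door holds.
P(W|do(S)) = Σ_{R} P(W|S,R)·P(R).

P(W|do(S)): backdoor, adjust for {R}.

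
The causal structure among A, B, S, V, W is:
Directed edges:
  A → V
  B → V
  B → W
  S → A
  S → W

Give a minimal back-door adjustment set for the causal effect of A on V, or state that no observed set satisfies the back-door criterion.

desc(A)\{A}={V}; candidates ⊆ {B,S,W}.
∅: A⊥V given ∅ in G with A→· removed — back-door holds.

A→V: minimal back-door set ∅.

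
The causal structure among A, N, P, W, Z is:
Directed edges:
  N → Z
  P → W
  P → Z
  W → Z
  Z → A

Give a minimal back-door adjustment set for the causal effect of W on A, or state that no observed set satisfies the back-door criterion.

desc(W)\{W}={A,Z}; candidates ⊆ {N,P}.
size 0: {}; under {} W still reaches {A,P,Z} ∋ A.
{P}: W⊥A given {P} in G with W→· removed — back-door holds.

W→A: minimal back-door set {P}.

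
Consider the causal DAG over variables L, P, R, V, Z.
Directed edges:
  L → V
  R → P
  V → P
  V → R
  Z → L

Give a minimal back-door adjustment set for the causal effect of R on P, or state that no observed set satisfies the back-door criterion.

desc(R)\{R}={P}; candidates ⊆ {L,V,Z}.
size 0: {}; under {} R still reaches {L,P,V,Z} ∋ P.
{V}: R⊥P given {V} in G with R→· removed — back-door holds.

R→P: minimal back-door set {V}.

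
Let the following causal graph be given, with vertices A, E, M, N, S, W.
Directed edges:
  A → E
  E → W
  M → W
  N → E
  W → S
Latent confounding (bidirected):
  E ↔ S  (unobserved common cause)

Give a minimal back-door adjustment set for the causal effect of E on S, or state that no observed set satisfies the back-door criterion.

desc(E)\{E}={S,W}; candidates ⊆ {A,M,N}.
E↔S: latent back-door arc(s) into E.
size 0: {}; under {} E still reaches {A,N,S} ∋ S.
size 1: {A}, {M}, {N}; under {A} E still reaches {N,S} ∋ S.
size 2: {A,M}, {A,N}, {M,N}; under {A,M} E still reaches {N,S} ∋ S.
E↔S cannot be blocked by any observed set — no back-door set.

E→S: no observed back-door set.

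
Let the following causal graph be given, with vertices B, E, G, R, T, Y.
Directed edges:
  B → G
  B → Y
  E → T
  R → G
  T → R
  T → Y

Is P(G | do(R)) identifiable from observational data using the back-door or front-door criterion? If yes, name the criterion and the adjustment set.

P(G|do(R)): backdoor, adjust for ∅.

desc(R)\{R}={G}; candidates ⊆ {B,E,T,Y}.
∅: R⊥G given ∅ in G with R→· removed — back-door holds.
P(G|do(R)) = P(G|R) — no adjustment needed.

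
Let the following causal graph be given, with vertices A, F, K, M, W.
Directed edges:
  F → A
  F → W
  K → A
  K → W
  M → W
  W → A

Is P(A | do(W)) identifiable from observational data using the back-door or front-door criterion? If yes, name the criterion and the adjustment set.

desc(W)\{W}={A}; candidates ⊆ {F,K,M}.
size 0: {}; under {} W still reaches {A,F,K,M} ∋ A.
size 1: {F}, {K}, {M}; under {F} W still reaches {A,K,M} ∋ A.
{F,K}: W⊥A given {F,K} in G with W→· removed — back-door holds.
P(A|do(W)) = Σ_{F,K} P(A|W,F,K)·P(F,K).

P(A|do(W)): backdoor, adjust for {F, K}.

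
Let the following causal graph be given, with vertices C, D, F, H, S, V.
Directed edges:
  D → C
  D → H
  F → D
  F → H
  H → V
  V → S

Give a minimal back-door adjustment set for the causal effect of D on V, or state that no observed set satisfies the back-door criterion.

desc(D)\{D}={C,H,S,V}; candidates ⊆ {F}.
size 0: {}; under {} D still reaches {F,H,S,V} ∋ V.
{F}: D⊥V given {F} in G with D→· removed — back-door holds.

D→V: minimal back-door set {F}.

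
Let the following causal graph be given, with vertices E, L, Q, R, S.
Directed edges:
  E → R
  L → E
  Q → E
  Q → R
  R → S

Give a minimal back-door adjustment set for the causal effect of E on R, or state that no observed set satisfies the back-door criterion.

E→R: minimal back-door set {Q}.

desc(E)\{E}={R,S}; candidates ⊆ {L,Q}.
size 0: {}; under {} E still reaches {L,Q,R,S} ∋ R.
{Q}: E⊥R given {Q} in G with E→· removed — back-door holds.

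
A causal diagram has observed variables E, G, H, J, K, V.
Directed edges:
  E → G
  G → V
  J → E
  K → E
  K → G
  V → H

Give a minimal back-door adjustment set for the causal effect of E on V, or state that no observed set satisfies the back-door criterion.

desc(E)\{E}={G,H,V}; candidates ⊆ {J,K}.
size 0: {}; under {} E still reaches {G,H,J,K,V} ∋ V.
{K}: E⊥V given {K} in G with E→· removed — back-door holds.

E→V: minimal back-door set {K}.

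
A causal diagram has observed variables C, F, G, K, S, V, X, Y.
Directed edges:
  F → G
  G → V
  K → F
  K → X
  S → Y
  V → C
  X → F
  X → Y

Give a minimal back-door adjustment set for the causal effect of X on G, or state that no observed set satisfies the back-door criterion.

X→G: minimal back-door set {K}.

desc(X)\{X}={C,F,G,V,Y}; candidates ⊆ {K,S}.
size 0: {}; under {} X still reaches {C,F,G,K,V} ∋ G.
{K}: X⊥G given {K} in G with X→· removed — back-door holds.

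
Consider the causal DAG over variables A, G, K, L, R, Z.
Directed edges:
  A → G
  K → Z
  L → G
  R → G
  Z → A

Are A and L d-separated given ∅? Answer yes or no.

Bayes-Ball from A | ∅ reaches {G,K,Z}.
L ∉ reach(A|∅) ⇒ A ⊥ L | ∅.

Yes — A ⊥ L | ∅.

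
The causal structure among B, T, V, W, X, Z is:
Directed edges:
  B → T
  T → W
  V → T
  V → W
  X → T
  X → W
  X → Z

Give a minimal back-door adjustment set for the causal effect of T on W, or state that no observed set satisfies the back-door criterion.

T→W: minimal back-door set {V, X}.

desc(T)\{T}={W}; candidates ⊆ {B,V,X,Z}.
size 0: {}; under {} T still reaches {B,V,W,X,Z} ∋ W.
size 1: {B}, {V}, {X} …(+1); under {B} T still reaches {V,W,X,Z} ∋ W.
{V,X}: T⊥W given {V,X} in G with T→· removed — back-door holds.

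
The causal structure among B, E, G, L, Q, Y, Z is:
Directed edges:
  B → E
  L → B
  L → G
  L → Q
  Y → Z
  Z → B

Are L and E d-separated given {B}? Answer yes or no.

Bayes-Ball from L | {B} reaches {G,Q,Y,Z}.
E ∉ reach(L|{B}) ⇒ L ⊥ E | {B}.

Yes — L ⊥ E | {B}.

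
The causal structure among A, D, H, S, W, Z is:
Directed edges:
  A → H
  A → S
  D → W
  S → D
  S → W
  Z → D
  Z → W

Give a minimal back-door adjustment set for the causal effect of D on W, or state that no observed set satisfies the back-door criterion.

D→W: minimal back-door set {S, Z}.

desc(D)\{D}={W}; candidates ⊆ {A,H,S,Z}.
size 0: {}; under {} D still reaches {A,H,S,W,Z} ∋ W.
size 1: {A}, {H}, {S} …(+1); under {A} D still reaches {S,W,Z} ∋ W.
{S,Z}: D⊥W given {S,Z} in G with D→· removed — back-door holds.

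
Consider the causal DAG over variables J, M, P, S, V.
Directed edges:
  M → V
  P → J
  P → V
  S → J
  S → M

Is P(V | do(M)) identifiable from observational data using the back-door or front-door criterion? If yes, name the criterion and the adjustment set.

P(V|do(M)): backdoor, adjust for ∅.

desc(M)\{M}={V}; candidates ⊆ {J,P,S}.
∅: M⊥V given ∅ in G with M→· removed — back-door holds.
P(V|do(M)) = P(V|M) — no adjustment needed.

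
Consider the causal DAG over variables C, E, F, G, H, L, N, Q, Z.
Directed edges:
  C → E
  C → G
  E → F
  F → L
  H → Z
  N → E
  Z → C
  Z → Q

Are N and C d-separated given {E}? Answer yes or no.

No — N and C are d-connected given {E}.

Bayes-Ball from N | {E} reaches {C,G,H,Q,Z}.
C ∈ reach(N|{E}) ⇒ N ⊥̸ C | {E}.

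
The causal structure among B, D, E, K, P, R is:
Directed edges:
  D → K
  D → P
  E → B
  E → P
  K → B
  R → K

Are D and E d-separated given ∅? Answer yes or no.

Yes — D ⊥ E | ∅.

Bayes-Ball from D | ∅ reaches {B,K,P}.
E ∉ reach(D|∅) ⇒ D ⊥ E | ∅.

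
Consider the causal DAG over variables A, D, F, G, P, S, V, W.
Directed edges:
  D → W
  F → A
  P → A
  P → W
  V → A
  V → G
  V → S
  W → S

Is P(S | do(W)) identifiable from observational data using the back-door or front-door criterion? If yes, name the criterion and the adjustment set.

P(S|do(W)): backdoor, adjust for ∅.

desc(W)\{W}={S}; candidates ⊆ {A,D,F,G,P,V}.
∅: W⊥S given ∅ in G with W→· removed — back-door holds.
P(S|do(W)) = P(S|W) — no adjustment needed.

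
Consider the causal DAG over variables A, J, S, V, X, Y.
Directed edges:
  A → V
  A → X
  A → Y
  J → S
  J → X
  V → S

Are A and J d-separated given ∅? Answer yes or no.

Bayes-Ball from A | ∅ reaches {S,V,X,Y}.
J ∉ reach(A|∅) ⇒ A ⊥ J | ∅.

Yes — A ⊥ J | ∅.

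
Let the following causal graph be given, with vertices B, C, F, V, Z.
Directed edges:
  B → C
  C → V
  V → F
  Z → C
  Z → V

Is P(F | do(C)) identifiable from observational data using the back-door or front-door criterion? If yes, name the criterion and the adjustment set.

desc(C)\{C}={F,V}; candidates ⊆ {B,Z}.
size 0: {}; under {} C still reaches {B,F,V,Z} ∋ F.
{Z}: C⊥F given {Z} in G with C→· removed — back-door holds.
P(F|do(C)) = Σ_{Z} P(F|C,Z)·P(Z).

P(F|do(C)): backdoor, adjust for {Z}.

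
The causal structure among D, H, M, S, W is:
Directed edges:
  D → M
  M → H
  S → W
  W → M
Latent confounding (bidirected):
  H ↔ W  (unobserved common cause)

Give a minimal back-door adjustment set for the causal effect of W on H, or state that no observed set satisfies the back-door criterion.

desc(W)\{W}={H,M}; candidates ⊆ {D,S}.
W↔H: latent back-door arc(s) into W.
size 0: {}; under {} W still reaches {H,S} ∋ H.
size 1: {D}, {S}; under {D} W still reaches {H,S} ∋ H.
size 2: {D,S}; under {D,S} W still reaches {H} ∋ H.
W↔H cannot be blocked by any observed set — no back-door set.

W→H: no observed back-door set.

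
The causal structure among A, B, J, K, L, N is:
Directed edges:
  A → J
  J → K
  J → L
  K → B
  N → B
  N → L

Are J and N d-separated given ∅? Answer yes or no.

Bayes-Ball from J | ∅ reaches {A,B,K,L}.
N ∉ reach(J|∅) ⇒ J ⊥ N | ∅.

Yes — J ⊥ N | ∅.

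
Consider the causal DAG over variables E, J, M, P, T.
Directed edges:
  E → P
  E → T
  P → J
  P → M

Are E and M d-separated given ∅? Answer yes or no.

No — E and M are d-connected given ∅.

Bayes-Ball from E | ∅ reaches {J,M,P,T}.
M ∈ reach(E|∅) ⇒ E ⊥̸ M | ∅.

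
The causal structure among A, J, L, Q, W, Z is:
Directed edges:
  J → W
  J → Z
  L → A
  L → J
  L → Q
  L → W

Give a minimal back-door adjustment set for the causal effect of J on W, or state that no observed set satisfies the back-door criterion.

desc(J)\{J}={W,Z}; candidates ⊆ {A,L,Q}.
size 0: {}; under {} J still reaches {A,L,Q,W} ∋ W.
{L}: J⊥W given {L} in G with J→· removed — back-door holds.

J→W: minimal back-door set {L}.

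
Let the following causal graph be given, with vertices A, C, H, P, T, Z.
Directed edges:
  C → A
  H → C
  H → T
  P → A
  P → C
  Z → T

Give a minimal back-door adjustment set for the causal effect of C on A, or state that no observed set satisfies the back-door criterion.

desc(C)\{C}={A}; candidates ⊆ {H,P,T,Z}.
size 0: {}; under {} C still reaches {A,H,P,T} ∋ A.
{P}: C⊥A given {P} in G with C→· removed — back-door holds.

C→A: minimal back-door set {P}.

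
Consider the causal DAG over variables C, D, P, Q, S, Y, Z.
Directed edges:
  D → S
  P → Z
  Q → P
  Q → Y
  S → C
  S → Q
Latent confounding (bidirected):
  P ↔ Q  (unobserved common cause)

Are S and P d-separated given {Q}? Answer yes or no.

No — S and P are d-connected given {Q}.

Bayes-Ball from S | {Q} reaches {C,D,P,Z}.
P ∈ reach(S|{Q}) ⇒ S ⊥̸ P | {Q}.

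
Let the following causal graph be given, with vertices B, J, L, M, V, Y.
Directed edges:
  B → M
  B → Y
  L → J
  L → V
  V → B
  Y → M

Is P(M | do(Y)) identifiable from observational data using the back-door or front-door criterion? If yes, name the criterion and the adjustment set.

desc(Y)\{Y}={M}; candidates ⊆ {B,J,L,V}.
size 0: {}; under {} Y still reaches {B,J,L,M,V} ∋ M.
{B}: Y⊥M given {B} in G with Y→· removed — back-door holds.
P(M|do(Y)) = Σ_{B} P(M|Y,B)·P(B).

P(M|do(Y)): backdoor, adjust for {B}.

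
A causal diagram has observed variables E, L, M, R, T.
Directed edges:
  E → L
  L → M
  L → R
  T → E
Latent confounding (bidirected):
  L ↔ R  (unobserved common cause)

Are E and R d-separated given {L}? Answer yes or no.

Bayes-Ball from E | {L} reaches {R,T}.
R ∈ reach(E|{L}) ⇒ E ⊥̸ R | {L}.

No — E and R are d-connected given {L}.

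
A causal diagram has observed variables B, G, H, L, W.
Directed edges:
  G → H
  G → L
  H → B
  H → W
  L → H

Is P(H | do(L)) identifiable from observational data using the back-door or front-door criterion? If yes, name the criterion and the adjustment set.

desc(L)\{L}={B,H,W}; candidates ⊆ {G}.
size 0: {}; under {} L still reaches {B,G,H,W} ∋ H.
{G}: L⊥H given {G} in G with L→· removed — back-door holds.
P(H|do(L)) = Σ_{G} P(H|L,G)·P(G).

P(H|do(L)): backdoor, adjust for {G}.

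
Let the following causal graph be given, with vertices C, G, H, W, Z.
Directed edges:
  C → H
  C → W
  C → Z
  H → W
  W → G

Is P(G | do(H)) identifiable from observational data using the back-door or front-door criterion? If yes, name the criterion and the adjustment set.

P(G|do(H)): backdoor, adjust for {C}.

desc(H)\{H}={G,W}; candidates ⊆ {C,Z}.
size 0: {}; under {} H still reaches {C,G,W,Z} ∋ G.
{C}: H⊥G given {C} in G with H→· removed — back-door holds.
P(G|do(H)) = Σ_{C} P(G|H,C)·P(C).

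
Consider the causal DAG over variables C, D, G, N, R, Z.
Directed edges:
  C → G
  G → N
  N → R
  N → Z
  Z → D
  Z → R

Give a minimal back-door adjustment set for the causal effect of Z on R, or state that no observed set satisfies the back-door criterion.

desc(Z)\{Z}={D,R}; candidates ⊆ {C,G,N}.
size 0: {}; under {} Z still reaches {C,G,N,R} ∋ R.
{N}: Z⊥R given {N} in G with Z→· removed — back-door holds.

Z→R: minimal back-door set {N}.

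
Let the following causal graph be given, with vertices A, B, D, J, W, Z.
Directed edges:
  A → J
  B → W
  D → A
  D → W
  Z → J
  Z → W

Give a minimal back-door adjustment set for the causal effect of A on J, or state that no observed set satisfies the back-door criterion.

desc(A)\{A}={J}; candidates ⊆ {B,D,W,Z}.
∅: A⊥J given ∅ in G with A→· removed — back-door holds.

A→J: minimal back-door set ∅.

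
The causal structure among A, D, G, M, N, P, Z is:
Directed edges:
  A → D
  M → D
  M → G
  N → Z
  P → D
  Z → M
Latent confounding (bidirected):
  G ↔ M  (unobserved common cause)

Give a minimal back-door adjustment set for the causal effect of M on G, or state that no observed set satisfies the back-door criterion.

desc(M)\{M}={D,G}; candidates ⊆ {A,N,P,Z}.
M↔G: latent back-door arc(s) into M.
size 0: {}; under {} M still reaches {G,N,Z} ∋ G.
size 1: {A}, {N}, {P} …(+1); under {A} M still reaches {G,N,Z} ∋ G.
size 2: {A,N}, {A,P}, {A,Z} …(+3); under {A,N} M still reaches {G,Z} ∋ G.
M↔G cannot be blocked by any observed set — no back-door set.

M→G: no observed back-door set.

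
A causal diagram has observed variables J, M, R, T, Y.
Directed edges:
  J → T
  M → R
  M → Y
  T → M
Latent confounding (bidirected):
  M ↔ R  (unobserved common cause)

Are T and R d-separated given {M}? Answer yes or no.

No — T and R are d-connected given {M}.

Bayes-Ball from T | {M} reaches {J,R}.
R ∈ reach(T|{M}) ⇒ T ⊥̸ R | {M}.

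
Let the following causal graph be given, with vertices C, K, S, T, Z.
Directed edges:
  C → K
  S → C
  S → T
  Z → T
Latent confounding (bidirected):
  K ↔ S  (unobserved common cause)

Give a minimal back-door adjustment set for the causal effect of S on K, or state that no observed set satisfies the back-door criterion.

S→K: no observed back-door set.

desc(S)\{S}={C,K,T}; candidates ⊆ {Z}.
S↔K: latent back-door arc(s) into S.
size 0: {}; under {} S still reaches {K} ∋ K.
size 1: {Z}; under {Z} S still reaches {K} ∋ K.
S↔K cannot be blocked by any observed set — no back-door set.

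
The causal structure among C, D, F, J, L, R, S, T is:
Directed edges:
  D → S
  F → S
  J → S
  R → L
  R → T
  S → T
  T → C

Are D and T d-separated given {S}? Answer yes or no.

Bayes-Ball from D | {S} reaches {F,J}.
T ∉ reach(D|{S}) ⇒ D ⊥ T | {S}.

Yes — D ⊥ T | {S}.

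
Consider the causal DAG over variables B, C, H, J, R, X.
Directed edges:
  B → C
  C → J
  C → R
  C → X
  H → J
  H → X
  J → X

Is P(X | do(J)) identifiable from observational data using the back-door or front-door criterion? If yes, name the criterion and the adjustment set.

desc(J)\{J}={X}; candidates ⊆ {B,C,H,R}.
size 0: {}; under {} J still reaches {B,C,H,R,X} ∋ X.
size 1: {B}, {C}, {H} …(+1); under {B} J still reaches {C,H,R,X} ∋ X.
{C,H}: J⊥X given {C,H} in G with J→· removed — back-door holds.
P(X|do(J)) = Σ_{C,H} P(X|J,C,H)·P(C,H).

P(X|do(J)): backdoor, adjust for {C, H}.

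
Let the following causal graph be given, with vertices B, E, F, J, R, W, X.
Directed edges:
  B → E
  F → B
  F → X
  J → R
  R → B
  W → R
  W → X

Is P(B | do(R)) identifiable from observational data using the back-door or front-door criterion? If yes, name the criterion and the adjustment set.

desc(R)\{R}={B,E}; candidates ⊆ {F,J,W,X}.
∅: R⊥B given ∅ in G with R→· removed — back-door holds.
P(B|do(R)) = P(B|R) — no adjustment needed.

P(B|do(R)): backdoor, adjust for ∅.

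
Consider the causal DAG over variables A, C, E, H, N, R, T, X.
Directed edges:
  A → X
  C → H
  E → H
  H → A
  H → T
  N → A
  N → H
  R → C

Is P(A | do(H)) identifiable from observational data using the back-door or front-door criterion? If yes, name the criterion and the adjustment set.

desc(H)\{H}={A,T,X}; candidates ⊆ {C,E,N,R}.
size 0: {}; under {} H still reaches {A,C,E,N,R,X} ∋ A.
{N}: H⊥A given {N} in G with H→· removed — back-door holds.
P(A|do(H)) = Σ_{N} P(A|H,N)·P(N).

P(A|do(H)): backdoor, adjust for {N}.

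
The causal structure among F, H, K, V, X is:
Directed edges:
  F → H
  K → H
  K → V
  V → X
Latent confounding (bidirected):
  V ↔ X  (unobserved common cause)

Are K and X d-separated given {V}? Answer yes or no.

Bayes-Ball from K | {V} reaches {H,X}.
X ∈ reach(K|{V}) ⇒ K ⊥̸ X | {V}.

No — K and X are d-connected given {V}.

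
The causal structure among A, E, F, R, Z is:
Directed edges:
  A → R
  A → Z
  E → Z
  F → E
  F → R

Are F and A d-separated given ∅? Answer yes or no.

Yes — F ⊥ A | ∅.

Bayes-Ball from F | ∅ reaches {E,R,Z}.
A ∉ reach(F|∅) ⇒ F ⊥ A | ∅.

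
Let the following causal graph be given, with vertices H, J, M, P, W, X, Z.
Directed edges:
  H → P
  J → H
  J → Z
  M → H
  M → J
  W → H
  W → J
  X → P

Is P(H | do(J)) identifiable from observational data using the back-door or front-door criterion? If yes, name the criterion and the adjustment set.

P(H|do(J)): backdoor, adjust for {M, W}.

desc(J)\{J}={H,P,Z}; candidates ⊆ {M,W,X}.
size 0: {}; under {} J still reaches {H,M,P,W} ∋ H.
size 1: {M}, {W}, {X}; under {M} J still reaches {H,P,W} ∋ H.
{M,W}: J⊥H given {M,W} in G with J→· removed — back-door holds.
P(H|do(J)) = Σ_{M,W} P(H|J,M,W)·P(M,W).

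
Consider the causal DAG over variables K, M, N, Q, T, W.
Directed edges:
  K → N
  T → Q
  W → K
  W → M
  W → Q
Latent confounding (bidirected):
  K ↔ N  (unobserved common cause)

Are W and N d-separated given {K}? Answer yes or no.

Bayes-Ball from W | {K} reaches {M,N,Q}.
N ∈ reach(W|{K}) ⇒ W ⊥̸ N | {K}.

No — W and N are d-connected given {K}.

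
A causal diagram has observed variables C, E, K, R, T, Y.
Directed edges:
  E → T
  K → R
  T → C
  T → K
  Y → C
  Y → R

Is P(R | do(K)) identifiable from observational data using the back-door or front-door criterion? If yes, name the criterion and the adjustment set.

P(R|do(K)): backdoor, adjust for ∅.

desc(K)\{K}={R}; candidates ⊆ {C,E,T,Y}.
∅: K⊥R given ∅ in G with K→· removed — back-door holds.
P(R|do(K)) = P(R|K) — no adjustment needed.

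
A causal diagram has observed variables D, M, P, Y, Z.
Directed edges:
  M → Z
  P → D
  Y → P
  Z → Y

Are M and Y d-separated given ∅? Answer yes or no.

No — M and Y are d-connected given ∅.

Bayes-Ball from M | ∅ reaches {D,P,Y,Z}.
Y ∈ reach(M|∅) ⇒ M ⊥̸ Y | ∅.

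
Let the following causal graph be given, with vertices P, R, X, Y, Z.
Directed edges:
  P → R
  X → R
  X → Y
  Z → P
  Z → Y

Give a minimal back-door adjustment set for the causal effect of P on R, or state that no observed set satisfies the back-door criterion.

desc(P)\{P}={R}; candidates ⊆ {X,Y,Z}.
∅: P⊥R given ∅ in G with P→· removed — back-door holds.

P→R: minimal back-door set ∅.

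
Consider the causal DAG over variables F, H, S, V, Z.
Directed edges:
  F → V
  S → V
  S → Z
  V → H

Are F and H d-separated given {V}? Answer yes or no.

Bayes-Ball from F | {V} reaches {S,Z}.
H ∉ reach(F|{V}) ⇒ F ⊥ H | {V}.

Yes — F ⊥ H | {V}.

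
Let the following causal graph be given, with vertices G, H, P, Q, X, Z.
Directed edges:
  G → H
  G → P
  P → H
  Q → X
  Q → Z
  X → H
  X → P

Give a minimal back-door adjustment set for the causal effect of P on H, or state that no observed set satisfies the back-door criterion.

desc(P)\{P}={H}; candidates ⊆ {G,Q,X,Z}.
size 0: {}; under {} P still reaches {G,H,Q,X,Z} ∋ H.
size 1: {G}, {Q}, {X} …(+1); under {G} P still reaches {H,Q,X,Z} ∋ H.
{G,X}: P⊥H given {G,X} in G with P→· removed — back-door holds.

P→H: minimal back-door set {G, X}.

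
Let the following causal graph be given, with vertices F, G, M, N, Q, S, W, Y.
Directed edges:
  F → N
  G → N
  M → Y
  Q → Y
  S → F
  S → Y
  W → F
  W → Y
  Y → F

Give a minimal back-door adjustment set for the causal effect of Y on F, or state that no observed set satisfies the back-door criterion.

Y→F: minimal back-door set {S, W}.

desc(Y)\{Y}={F,N}; candidates ⊆ {G,M,Q,S,W}.
size 0: {}; under {} Y still reaches {F,M,N,Q,S,W} ∋ F.
size 1: {G}, {M}, {Q} …(+2); under {G} Y still reaches {F,M,N,Q,S,W} ∋ F.
{S,W}: Y⊥F given {S,W} in G with Y→· removed — back-door holds.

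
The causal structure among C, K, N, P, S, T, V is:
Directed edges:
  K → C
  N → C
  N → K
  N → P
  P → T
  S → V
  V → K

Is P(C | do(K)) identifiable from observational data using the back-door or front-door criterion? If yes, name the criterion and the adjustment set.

P(C|do(K)): backdoor, adjust for {N}.

desc(K)\{K}={C}; candidates ⊆ {N,P,S,T,V}.
size 0: {}; under {} K still reaches {C,N,P,S,T,V} ∋ C.
{N}: K⊥C given {N} in G with K→· removed — back-door holds.
P(C|do(K)) = Σ_{N} P(C|K,N)·P(N).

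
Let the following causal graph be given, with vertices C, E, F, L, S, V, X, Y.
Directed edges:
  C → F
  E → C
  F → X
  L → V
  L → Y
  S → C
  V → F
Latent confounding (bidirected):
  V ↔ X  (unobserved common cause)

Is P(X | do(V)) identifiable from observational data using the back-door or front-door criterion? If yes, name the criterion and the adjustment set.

desc(V)\{V}={F,X}; candidates ⊆ {C,E,L,S,Y}.
V↔X: latent back-door arc(s) into V.
size 0: {}; under {} V still reaches {L,X,Y} ∋ X.
size 1: {C}, {E}, {L} …(+2); under {C} V still reaches {L,X,Y} ∋ X.
size 2: {C,E}, {C,L}, {C,S} …(+7); under {C,E} V still reaches {L,X,Y} ∋ X.
V↔X cannot be blocked by any observed set — no back-door set.
{F}: (i) intercepts every directed V→X path; (ii) no back-door V→{F}; (iii) {V} blocks every back-door {F}→X. Front-door holds.
P(X|do(V)) = Σ_{F} P(F|V) Σ_{V'} P(X|F,V')P(V').

P(X|do(V)): frontdoor, adjust for {F}.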